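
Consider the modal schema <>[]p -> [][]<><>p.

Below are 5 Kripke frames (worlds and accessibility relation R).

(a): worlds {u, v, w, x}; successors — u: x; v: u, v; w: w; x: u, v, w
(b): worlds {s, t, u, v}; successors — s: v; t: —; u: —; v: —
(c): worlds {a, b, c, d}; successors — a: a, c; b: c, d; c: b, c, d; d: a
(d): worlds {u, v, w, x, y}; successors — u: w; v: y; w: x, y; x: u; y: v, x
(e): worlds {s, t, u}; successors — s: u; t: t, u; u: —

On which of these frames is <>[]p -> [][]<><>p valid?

(b), (c)

The schema corresponds to a generalized confluence (Geach) condition: forall x forall y forall z ((xRy & x R^2 z) -> exists w (yRw & z R^2 w)).
(a): fails — vRu, vR²u but no t with uRt and uR²t.
(b): holds.
(c): holds.
(d): fails — uRw, uR²x but no t with wRt and xR²t.
(e): fails — tRt, tR²u but no w with tRw and uR²w.
Valid on: (b), (c).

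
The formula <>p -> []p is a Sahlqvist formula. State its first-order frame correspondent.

Partial functionality

Suppose ◇p→□p is valid. Take Rxy, Rxz and set V(p)={y}. Then ◇p at x, so □p at x, so p at z, i.e. z=y.
Conversely, on a frame with partial functionality the schema holds at every world under every valuation.
So the correspondent is partial functionality.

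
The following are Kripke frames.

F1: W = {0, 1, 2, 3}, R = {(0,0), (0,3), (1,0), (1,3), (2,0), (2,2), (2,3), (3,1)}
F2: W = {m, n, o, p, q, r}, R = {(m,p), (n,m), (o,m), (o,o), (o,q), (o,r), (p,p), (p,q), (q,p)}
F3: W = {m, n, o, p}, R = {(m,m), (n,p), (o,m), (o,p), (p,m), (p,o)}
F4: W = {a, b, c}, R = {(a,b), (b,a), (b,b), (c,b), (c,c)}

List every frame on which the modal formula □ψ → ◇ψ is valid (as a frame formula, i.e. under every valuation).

F1, F3, F4

The schema corresponds to seriality: ∀x ∃y Rxy.
F1: satisfies the condition.
F2: fails — world r has no successor.
F3: satisfies the condition.
F4: satisfies the condition.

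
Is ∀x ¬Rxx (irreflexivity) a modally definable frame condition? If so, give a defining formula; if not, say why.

If a class were modally definable it would be closed under surjective bounded morphisms (Goldblatt–Thomason).
The 2-cycle (worlds a,b with a→b→a) is irreflexive, and the map sending every world to a single reflexive point • is a surjective bounded morphism (forth: every edge maps to (•,•); back: every world has a successor). So any modal formula valid on the 2-cycle is also valid on the reflexive point, which is not irreflexive.
Hence irreflexivity is not modally definable.

Not definable by any modal formula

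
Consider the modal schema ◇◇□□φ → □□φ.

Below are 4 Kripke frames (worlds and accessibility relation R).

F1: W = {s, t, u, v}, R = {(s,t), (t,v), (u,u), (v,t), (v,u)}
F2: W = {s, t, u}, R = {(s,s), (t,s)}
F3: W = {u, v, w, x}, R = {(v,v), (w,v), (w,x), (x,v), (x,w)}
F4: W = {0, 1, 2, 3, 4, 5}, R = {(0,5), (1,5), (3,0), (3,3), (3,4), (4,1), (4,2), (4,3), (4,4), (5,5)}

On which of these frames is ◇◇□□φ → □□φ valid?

The schema corresponds to a generalized confluence (Geach) condition: ∀x ∀y ∀z ((xR²y ∧ xR²z) → ∃w (yR²w ∧ z = w)).
F1: fails — tR²u, tR²t but no w with uR²w and t=w.
F2: holds.
F3: fails — wR²v, wR²w but no t with vR²t and w=t.
F4: fails — 3R²0, 3R²0 but no w with 0R²w and 0=w.
Valid on: F2.

F2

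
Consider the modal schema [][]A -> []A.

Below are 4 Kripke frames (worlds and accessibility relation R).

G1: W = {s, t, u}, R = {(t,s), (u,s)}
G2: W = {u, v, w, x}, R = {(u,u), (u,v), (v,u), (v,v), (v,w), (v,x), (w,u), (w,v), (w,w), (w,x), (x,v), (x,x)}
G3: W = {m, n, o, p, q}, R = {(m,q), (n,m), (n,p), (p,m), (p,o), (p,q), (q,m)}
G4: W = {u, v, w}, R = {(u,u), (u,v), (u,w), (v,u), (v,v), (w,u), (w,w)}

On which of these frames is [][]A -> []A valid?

G2, G4

Frame correspondent (Sahlqvist): forall x forall y (Rxy -> exists z (Rxz & Rzy)) — i.e. density.
G1: fails — Rus but no z with Ruz and Rzs.
G2: ✓.
G3: fails — Rpo but no z with Rpz and Rzo.
G4: ✓.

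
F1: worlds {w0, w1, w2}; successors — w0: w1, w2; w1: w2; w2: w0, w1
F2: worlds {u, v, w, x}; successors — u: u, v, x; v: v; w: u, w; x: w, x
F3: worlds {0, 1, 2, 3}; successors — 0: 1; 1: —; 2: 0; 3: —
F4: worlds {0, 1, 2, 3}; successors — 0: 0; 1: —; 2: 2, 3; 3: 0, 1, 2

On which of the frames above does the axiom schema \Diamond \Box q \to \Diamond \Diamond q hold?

Frame correspondent (Sahlqvist): \forall x \forall y (xRy \to \exists w (yRw \wedge x R^2 w)) — i.e. a generalized confluence (Geach) condition.
F1: condition met.
F2: condition met.
F3: fails — 0R1 but no w with 1Rw and 0R²w.
F4: fails — 3R1 but no w with 1Rw and 3R²w.
Valid on: F1, F2.

F1, F2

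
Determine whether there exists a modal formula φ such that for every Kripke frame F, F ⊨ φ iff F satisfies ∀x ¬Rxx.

Not definable by any modal formula

Any modally definable frame class is closed under surjective bounded morphisms.
The 4-cycle (worlds a,b,c,d with a→b→c→d→a) is irreflexive, and the map sending every world to a single reflexive point • is a surjective bounded morphism (forth: every edge maps to (•,•); back: every world has a successor). So any modal formula valid on the 4-cycle is also valid on the reflexive point, which is not irreflexive.
So no modal formula (or set of formulas) defines exactly the irreflexive frames.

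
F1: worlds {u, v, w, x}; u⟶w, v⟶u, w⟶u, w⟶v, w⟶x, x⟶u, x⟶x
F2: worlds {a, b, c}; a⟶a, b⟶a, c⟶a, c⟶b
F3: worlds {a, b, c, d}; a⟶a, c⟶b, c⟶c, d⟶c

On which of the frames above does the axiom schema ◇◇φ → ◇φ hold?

F2

The schema corresponds to transitivity: ∀x ∀y ∀z (Rxy ∧ Ryz → Rxz).
F1: fails — Ruw and Rwu but not Ruu.
F2: holds.
F3: fails — Rdc and Rcb but not Rdb.
Valid on: F2.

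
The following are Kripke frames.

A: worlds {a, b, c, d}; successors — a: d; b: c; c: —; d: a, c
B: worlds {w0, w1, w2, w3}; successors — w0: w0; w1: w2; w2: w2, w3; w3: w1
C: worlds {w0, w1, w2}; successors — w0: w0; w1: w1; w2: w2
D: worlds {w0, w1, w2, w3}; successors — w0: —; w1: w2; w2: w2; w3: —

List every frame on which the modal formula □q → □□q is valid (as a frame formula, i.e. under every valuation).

C, D

The schema corresponds to transitivity: ∀x ∀y ∀z (Rxy ∧ Ryz → Rxz).
A: fails — Rad and Rda but not Raa.
B: fails — Rw1w2 and Rw2w3 but not Rw1w3.
C: condition met.
D: condition met.
Valid on: C, D.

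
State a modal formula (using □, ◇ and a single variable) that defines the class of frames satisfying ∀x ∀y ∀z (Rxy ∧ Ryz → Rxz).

A defining formula is □q → □□q (the 4 axiom).
Suppose □q→□□q is valid. Take Rxy, Ryz and set V(q)={w : Rxw}. Then □q at x, so □□q at x, so □q at y, so q at z, i.e. Rxz.

□q → □□q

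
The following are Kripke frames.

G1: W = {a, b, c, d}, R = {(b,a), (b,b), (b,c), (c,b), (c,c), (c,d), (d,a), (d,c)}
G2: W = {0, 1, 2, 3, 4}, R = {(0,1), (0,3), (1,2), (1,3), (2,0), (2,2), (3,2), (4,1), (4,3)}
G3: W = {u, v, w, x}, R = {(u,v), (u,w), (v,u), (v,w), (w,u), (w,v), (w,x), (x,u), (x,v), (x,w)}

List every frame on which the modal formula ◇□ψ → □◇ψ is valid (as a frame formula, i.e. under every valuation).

G3

The schema corresponds to convergence: ∀x ∀y ∀z (Rxy ∧ Rxz → ∃w (Ryw ∧ Rzw)).
G1: fails — Rbc and Rba but c and a have no common successor.
G2: fails — R20 and R22 but 0 and 2 have no common successor.
G3: condition met.
Valid on: G3.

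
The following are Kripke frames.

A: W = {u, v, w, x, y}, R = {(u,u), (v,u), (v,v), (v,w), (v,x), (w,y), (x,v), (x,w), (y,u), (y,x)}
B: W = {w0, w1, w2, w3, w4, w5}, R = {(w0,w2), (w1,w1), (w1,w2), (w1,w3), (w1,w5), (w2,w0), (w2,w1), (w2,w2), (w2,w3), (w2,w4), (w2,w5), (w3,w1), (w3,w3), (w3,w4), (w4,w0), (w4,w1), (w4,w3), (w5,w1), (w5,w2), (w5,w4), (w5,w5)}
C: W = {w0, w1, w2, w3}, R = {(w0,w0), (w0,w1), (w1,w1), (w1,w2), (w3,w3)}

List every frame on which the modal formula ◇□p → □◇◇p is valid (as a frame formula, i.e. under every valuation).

B

Frame correspondent (Sahlqvist): ∀x ∀y ∀z ((xRy ∧ xRz) → ∃w (yRw ∧ zR²w)) — i.e. a generalized confluence (Geach) condition.
A: fails — vRw, vRu but no t with wRt and uR²t.
B: holds.
C: fails — w1Rw1, w1Rw2 but no w with w1Rw and w2R²w.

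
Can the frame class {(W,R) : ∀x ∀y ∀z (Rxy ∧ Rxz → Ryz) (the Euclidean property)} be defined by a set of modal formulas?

Definable; ◇r → □◇r defines it

The condition is the Euclidean property. A defining modal formula is ◇r → □◇r.
Suppose ◇r→□◇r is valid. Take Rxy, Rxz and set V(r)={y}. Then ◇r at x, so □◇r at x, so ◇r at z, so some w with Rzw has r; w=y, i.e. Rzy. By symmetry of the argument, Ryz.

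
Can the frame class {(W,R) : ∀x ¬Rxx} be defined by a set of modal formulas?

Modal frame validity is preserved under surjective bounded morphisms.
The 5-cycle (worlds s,t,u,v,w with s→t→u→v→w→s) is irreflexive, and the map sending every world to a single reflexive point • is a surjective bounded morphism (forth: every edge maps to (•,•); back: every world has a successor). So any modal formula valid on the 5-cycle is also valid on the reflexive point, which is not irreflexive.
So the class is not modally definable.

Not definable by any modal formula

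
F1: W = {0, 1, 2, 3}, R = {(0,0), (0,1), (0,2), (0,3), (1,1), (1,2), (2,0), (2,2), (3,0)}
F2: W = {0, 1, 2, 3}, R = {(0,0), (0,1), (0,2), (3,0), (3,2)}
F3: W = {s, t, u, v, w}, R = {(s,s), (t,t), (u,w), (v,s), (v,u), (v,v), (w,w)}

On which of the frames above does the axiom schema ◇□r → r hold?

none

The schema corresponds to symmetry: ∀x ∀y (Rxy → Ryx).
F1: fails — R12 but not R21.
F2: fails — R32 but not R23.
F3: fails — Ruw but not Rwu.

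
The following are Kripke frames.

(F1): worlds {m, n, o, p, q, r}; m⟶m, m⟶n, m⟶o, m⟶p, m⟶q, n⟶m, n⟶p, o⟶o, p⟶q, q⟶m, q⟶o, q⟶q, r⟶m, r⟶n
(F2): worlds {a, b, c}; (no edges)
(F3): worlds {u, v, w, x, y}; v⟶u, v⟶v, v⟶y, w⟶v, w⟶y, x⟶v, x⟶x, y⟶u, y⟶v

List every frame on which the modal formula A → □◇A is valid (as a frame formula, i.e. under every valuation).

(F2)

The schema corresponds to symmetry: ∀x ∀y (Rxy → Ryx).
(F1): fails — Rrm but not Rmr.
(F2): satisfies the condition.
(F3): fails — Rvu but not Ruv.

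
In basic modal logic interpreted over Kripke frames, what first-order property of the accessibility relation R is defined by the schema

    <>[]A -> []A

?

The Euclidean property

Replacing A by ¬A and contraposing gives the equivalent schema ◇A → □◇A.
Suppose ◇A→□◇A is valid. Take Rxy, Rxz and set V(A)={y}. Then ◇A at x, so □◇A at x, so ◇A at z, so some w with Rzw has A; w=y, i.e. Rzy. By symmetry of the argument, Ryz.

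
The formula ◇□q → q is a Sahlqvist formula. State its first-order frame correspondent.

This is frame-equivalent to q → □◇q (substitute ¬q for q and contrapose).
Suppose q→□◇q is valid. Take Rxy and set V(q)={x}. Then q at x, so □◇q at x, so ◇q at y, so some z with Ryz has q; z=x, i.e. Ryx.

symmetry: ∀x ∀y (Rxy → Ryx)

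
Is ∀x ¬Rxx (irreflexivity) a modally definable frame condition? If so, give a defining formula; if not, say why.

If a class were modally definable it would be closed under surjective bounded morphisms (Goldblatt–Thomason).
The 2-cycle (worlds 0,1 with 0→1→0) is irreflexive, and the map sending every world to a single reflexive point • is a surjective bounded morphism (forth: every edge maps to (•,•); back: every world has a successor). So any modal formula valid on the 2-cycle is also valid on the reflexive point, which is not irreflexive.
So the class is not modally definable.

Not definable by any modal formula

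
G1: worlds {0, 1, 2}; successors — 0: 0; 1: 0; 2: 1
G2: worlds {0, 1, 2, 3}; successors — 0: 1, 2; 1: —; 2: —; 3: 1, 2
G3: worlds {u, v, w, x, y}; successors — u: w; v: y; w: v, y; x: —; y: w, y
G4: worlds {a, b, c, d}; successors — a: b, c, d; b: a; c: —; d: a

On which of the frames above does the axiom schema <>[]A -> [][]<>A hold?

The schema corresponds to a generalized confluence (Geach) condition: forall x forall y forall z ((xRy & x R^2 z) -> exists w (yRw & zRw)).
G1: condition met.
G2: condition met.
G3: condition met.
G4: fails — aRb, aR²a but no w with bRw and aRw.
Valid on: G1, G2, G3.

G1, G2, G3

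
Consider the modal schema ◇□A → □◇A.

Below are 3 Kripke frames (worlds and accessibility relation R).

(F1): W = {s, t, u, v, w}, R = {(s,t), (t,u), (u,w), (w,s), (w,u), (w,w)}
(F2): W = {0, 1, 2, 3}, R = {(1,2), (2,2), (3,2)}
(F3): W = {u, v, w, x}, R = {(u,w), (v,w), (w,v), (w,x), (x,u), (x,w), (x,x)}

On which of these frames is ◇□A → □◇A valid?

The schema corresponds to convergence: ∀x ∀y ∀z (Rxy ∧ Rxz → ∃w (Ryw ∧ Rzw)).
(F1): fails — Rww and Rws but w and s have no common successor.
(F2): holds.
(F3): fails — Rxw and Rxu but w and u have no common successor.
Valid on: (F2).

(F2)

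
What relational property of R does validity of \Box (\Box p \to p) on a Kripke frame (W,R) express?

shift-reflexivity: \forall x \forall y (Rxy \to Ryy)

Suppose □(□p→p) is valid. Take Rxy and set V(p)={w : Ryw}. Then at y, □p holds; since □(□p→p) at x, □p→p at y, so p at y, i.e. Ryy.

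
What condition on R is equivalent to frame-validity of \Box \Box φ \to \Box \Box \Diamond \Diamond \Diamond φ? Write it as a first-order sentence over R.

\forall x \forall z (x R^2 z \to \exists w (x R^2 w \wedge z R^3 w))

This is a Sahlqvist (Geach-type) schema ◇^0□^2φ → □^2◇^3φ.
First-order correspondent: \forall x \forall z (x R^2 z \to \exists w (x R^2 w \wedge z R^3 w)).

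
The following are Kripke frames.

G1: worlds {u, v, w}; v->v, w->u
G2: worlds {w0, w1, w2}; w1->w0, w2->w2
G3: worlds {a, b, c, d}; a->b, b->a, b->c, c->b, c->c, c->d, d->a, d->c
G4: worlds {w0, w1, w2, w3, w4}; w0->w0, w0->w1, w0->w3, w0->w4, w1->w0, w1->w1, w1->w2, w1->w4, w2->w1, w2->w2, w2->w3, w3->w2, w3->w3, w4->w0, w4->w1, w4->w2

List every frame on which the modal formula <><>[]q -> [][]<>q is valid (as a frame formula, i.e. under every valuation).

The schema corresponds to a generalized confluence (Geach) condition: forall x forall y forall z ((x R^2 y & x R^2 z) -> exists w (yRw & zRw)).
G1: ✓.
G2: ✓.
G3: fails — cR²a, cR²b but no w with aRw and bRw.
G4: ✓.
Valid on: G1, G2, G4.

G1, G2, G4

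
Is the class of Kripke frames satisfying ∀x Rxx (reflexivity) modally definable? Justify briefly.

This is a Sahlqvist condition; the T axiom □r → r defines it.
Suppose □r→r is valid. At any x set V(r)={w : Rxw}. Then □r holds at x, so r holds at x, i.e. Rxx.

Definable; □r → r defines it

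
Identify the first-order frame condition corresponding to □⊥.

Emptiness of R

□⊥ is valid iff no world has any successor (otherwise □⊥ fails at any world with one).
Conversely, on a frame with emptiness of R the schema holds at every world under every valuation.
So the correspondent is emptiness of R.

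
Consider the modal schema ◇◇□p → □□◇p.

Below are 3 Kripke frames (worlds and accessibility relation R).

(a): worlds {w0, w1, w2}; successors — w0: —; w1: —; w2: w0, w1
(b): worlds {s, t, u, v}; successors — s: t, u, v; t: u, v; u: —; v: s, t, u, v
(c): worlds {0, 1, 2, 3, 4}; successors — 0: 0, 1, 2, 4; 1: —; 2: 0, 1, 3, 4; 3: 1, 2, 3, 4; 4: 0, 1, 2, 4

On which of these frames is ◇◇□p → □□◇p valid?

The schema corresponds to a generalized confluence (Geach) condition: ∀x ∀y ∀z ((xR²y ∧ xR²z) → ∃w (yRw ∧ zRw)).
(a): condition met.
(b): fails — sR²s, sR²u but no w with sRw and uRw.
(c): fails — 0R²0, 0R²1 but no w with 0Rw and 1Rw.
Valid on: (a).

(a)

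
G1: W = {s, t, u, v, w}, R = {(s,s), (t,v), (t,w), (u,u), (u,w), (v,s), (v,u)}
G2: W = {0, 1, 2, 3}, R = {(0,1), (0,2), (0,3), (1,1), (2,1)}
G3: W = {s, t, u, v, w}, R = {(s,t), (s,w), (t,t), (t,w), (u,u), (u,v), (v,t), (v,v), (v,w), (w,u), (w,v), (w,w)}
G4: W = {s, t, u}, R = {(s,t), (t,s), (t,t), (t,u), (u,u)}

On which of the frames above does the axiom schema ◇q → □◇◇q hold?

Frame correspondent (Sahlqvist): ∀x ∀y ∀z ((xRy ∧ xRz) → ∃w (y = w ∧ zR²w)) — i.e. a generalized confluence (Geach) condition.
G1: fails — tRv, tRv but no w* with v=w* and vR²w*.
G2: fails — 0R1, 0R3 but no w with 1=w and 3R²w.
G3: condition met.
G4: fails — tRs, tRu but no w with s=w and uR²w.
Valid on: G3.

G3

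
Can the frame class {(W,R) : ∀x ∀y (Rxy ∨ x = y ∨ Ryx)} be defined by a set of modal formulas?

Not modally definable

If a class were modally definable it would be closed under disjoint unions (Goldblatt–Thomason).
Take 4 disjoint single-world reflexive frames: each is trivially connected, but their disjoint union has 4 worlds with no edge between distinct components, so it is not connected.
Hence connectedness of R is not modally definable.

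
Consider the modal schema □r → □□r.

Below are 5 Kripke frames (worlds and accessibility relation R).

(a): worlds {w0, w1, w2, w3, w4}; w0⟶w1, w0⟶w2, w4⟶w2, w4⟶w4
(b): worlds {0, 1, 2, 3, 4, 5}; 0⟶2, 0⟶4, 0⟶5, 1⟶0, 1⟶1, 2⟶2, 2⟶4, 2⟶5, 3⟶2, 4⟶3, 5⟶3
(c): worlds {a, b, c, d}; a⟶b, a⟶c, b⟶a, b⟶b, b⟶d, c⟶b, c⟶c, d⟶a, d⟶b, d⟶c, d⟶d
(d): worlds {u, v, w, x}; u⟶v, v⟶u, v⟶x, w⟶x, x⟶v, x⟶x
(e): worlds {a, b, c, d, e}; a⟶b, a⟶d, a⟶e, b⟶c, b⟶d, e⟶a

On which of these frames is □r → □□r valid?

This is the axiom for transitivity; its first-order frame correspondent is ∀x ∀y ∀z (Rxy ∧ Ryz → Rxz).
(a): satisfies the condition.
(b): fails — R10 and R02 but not R12.
(c): fails — Rab and Rba but not Raa.
(d): fails — Ruv and Rvu but not Ruu.
(e): fails — Rea and Rab but not Reb.
Valid on: (a).

(a)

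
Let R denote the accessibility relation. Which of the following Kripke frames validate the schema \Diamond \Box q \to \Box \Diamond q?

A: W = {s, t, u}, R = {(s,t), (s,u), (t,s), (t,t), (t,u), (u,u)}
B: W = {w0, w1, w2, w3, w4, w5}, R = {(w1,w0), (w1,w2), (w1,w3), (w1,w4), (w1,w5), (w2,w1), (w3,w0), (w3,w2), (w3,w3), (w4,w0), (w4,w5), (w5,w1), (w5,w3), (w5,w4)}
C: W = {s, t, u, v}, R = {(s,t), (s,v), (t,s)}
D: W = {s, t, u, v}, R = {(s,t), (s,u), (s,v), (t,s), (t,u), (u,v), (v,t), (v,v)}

This is the axiom for convergence; its first-order frame correspondent is \forall x \forall y \forall z (Rxy \wedge Rxz \to \exists w (Ryw \wedge Rzw)).
A: holds.
B: fails — Rw1w5 and Rw1w0 but w5 and w0 have no common successor.
C: fails — Rsv and Rsv but v and v have no common successor.
D: fails — Rsv and Rst but v and t have no common successor.
Valid on: A.

A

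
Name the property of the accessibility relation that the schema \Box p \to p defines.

Reflexivity

This is the T axiom.
Its frame correspondent is reflexivity — \forall x Rxx.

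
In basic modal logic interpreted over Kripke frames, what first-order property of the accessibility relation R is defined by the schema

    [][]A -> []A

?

Suppose □□A→□A is valid. Take Rxy and set V(A)={w : xR²w}. Then □□A at x, so □A at x, so A at y, i.e. ∃z(Rxz∧Rzy).
The converse is a direct semantic check.
Frame condition: forall x forall y (Rxy -> exists z (Rxz & Rzy)).

density: forall x forall y (Rxy -> exists z (Rxz & Rzy))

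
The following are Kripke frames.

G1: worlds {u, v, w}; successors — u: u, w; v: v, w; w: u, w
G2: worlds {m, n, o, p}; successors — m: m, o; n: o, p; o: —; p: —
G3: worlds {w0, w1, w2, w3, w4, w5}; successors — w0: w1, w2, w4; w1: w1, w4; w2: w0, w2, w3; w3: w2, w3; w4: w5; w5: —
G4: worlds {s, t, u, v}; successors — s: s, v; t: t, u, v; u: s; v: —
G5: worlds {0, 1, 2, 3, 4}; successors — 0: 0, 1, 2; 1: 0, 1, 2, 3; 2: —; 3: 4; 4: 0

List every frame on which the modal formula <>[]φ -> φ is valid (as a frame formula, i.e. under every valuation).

none

This is the axiom for symmetry; its first-order frame correspondent is forall x forall y (Rxy -> Ryx).
G1: fails — Rvw but not Rwv.
G2: fails — Rno but not Ron.
G3: fails — Rw0w4 but not Rw4w0.
G4: fails — Rtv but not Rvt.
G5: fails — R34 but not R43.
Valid on no frame.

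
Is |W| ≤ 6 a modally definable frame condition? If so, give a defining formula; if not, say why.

If a class were modally definable it would be closed under disjoint unions (Goldblatt–Thomason).
Any modal formula valid on each of 7 disjoint one-world frames is valid on their disjoint union (validity is preserved under disjoint unions). Each one-world frame has |W|=1≤6, but the union has |W|=7.
So the class is not modally definable.

Not modally definable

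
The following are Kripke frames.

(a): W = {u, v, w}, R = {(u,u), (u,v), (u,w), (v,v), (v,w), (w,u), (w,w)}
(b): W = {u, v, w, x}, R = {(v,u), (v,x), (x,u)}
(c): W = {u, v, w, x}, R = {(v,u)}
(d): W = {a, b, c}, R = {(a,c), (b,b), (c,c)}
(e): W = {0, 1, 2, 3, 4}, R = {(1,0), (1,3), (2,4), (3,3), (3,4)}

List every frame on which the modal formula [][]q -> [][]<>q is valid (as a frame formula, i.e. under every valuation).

(a), (c), (d)

This is the axiom for a generalized confluence (Geach) condition; its first-order frame correspondent is forall x forall z (x R^2 z -> exists w (x R^2 w & zRw)).
(a): holds.
(b): fails — vR²u but no t with vR²t and uRt.
(c): holds.
(d): holds.
(e): fails — 1R²4 but no w with 1R²w and 4Rw.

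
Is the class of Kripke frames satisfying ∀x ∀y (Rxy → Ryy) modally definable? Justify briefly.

The condition is shift-reflexivity. A defining modal formula is □(□q → q).
Suppose □(□q→q) is valid. Take Rxy and set V(q)={w : Ryw}. Then at y, □q holds; since □(□q→q) at x, □q→q at y, so q at y, i.e. Ryy.

Yes — defined by □(□q → q)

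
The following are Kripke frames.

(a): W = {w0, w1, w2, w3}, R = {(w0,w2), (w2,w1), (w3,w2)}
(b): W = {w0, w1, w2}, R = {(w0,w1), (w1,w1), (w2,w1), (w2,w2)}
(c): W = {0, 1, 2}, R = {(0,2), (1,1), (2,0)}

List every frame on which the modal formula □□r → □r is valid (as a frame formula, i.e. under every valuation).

(b)

The schema corresponds to density: ∀x ∀y (Rxy → ∃z (Rxz ∧ Rzy)).
(a): fails — Rw0w2 but no z with Rw0z and Rzw2.
(b): holds.
(c): fails — R20 but no z with R2z and Rz0.
Valid on: (b).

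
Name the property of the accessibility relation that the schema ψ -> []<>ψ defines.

Suppose ψ→□◇ψ is valid. Take Rxy and set V(ψ)={x}. Then ψ at x, so □◇ψ at x, so ◇ψ at y, so some z with Ryz has ψ; z=x, i.e. Ryx.
Conversely, any frame satisfying forall x forall y (Rxy -> Ryx) validates the schema.
So the correspondent is symmetry.

Symmetry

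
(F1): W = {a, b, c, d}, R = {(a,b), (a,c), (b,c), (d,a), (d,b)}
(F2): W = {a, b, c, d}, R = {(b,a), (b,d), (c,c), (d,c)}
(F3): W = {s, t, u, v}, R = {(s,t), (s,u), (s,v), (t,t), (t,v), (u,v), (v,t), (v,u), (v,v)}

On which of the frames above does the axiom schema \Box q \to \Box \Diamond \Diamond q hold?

Frame correspondent (Sahlqvist): \forall x \forall z (xRz \to \exists w (xRw \wedge z R^2 w)) — i.e. a generalized confluence (Geach) condition.
(F1): fails — aRb but no w with aRw and bR²w.
(F2): fails — bRa but no w with bRw and aR²w.
(F3): satisfies the condition.

(F3)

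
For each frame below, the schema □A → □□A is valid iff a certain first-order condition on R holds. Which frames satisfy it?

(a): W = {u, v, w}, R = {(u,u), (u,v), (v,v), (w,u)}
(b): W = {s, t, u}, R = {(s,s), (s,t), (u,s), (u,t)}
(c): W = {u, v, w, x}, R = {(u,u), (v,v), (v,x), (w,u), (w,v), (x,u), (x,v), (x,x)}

Frame correspondent (Sahlqvist): ∀x ∀y ∀z (Rxy ∧ Ryz → Rxz) — i.e. transitivity.
(a): fails — Rwu and Ruv but not Rwv.
(b): satisfies the condition.
(c): fails — Rvx and Rxu but not Rvu.
Valid on: (b).

(b)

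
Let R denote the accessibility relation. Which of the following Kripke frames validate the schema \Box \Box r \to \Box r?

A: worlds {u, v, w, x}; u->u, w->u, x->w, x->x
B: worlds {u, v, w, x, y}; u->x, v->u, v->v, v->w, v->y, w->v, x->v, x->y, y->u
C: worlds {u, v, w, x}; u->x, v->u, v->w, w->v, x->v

This is the axiom for density; its first-order frame correspondent is \forall x \forall y (Rxy \to \exists z (Rxz \wedge Rzy)).
A: ✓.
B: fails — Rux but no z with Ruz and Rzx.
C: fails — Rvw but no z with Rvz and Rzw.

A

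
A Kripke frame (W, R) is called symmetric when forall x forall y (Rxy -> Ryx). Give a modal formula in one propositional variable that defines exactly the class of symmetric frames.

A defining formula is r → □◇r (the B axiom).
Suppose r→□◇r is valid. Take Rxy and set V(r)={x}. Then r at x, so □◇r at x, so ◇r at y, so some z with Ryz has r; z=x, i.e. Ryx.

r → □◇r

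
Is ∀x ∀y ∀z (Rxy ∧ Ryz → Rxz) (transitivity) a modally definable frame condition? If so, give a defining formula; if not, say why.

Definable; □p → □□p defines it

This is a Sahlqvist condition; the 4 axiom □p → □□p defines it.
Suppose □p→□□p is valid. Take Rxy, Ryz and set V(p)={w : Rxw}. Then □p at x, so □□p at x, so □p at y, so p at z, i.e. Rxz.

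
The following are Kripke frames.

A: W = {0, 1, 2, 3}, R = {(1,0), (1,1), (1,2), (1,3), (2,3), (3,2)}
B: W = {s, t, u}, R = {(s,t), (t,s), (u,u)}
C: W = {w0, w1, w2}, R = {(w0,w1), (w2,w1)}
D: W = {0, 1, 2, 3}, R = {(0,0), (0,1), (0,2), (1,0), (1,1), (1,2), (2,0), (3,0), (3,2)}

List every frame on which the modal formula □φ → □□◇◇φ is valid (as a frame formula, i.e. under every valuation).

The schema corresponds to a generalized confluence (Geach) condition: ∀x ∀z (xR²z → ∃w (xRw ∧ zR²w)).
A: fails — 1R²0 but no w with 1Rw and 0R²w.
B: fails — sR²s but no w with sRw and sR²w.
C: condition met.
D: condition met.
Valid on: C, D.

C, D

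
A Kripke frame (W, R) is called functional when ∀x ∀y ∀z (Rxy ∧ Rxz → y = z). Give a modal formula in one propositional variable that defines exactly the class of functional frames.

This is partial functionality; the standard corresponding axiom is CD: ◇r → □r.
Suppose ◇r→□r is valid. Take Rxy, Rxz and set V(r)={y}. Then ◇r at x, so □r at x, so r at z, i.e. z=y.

◇r → □r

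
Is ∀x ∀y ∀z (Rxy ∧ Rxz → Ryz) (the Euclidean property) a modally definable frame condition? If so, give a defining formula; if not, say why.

Definable; ◇r → □◇r defines it

Yes: it is the Euclidean property, defined by the 5 schema ◇r → □◇r.
Suppose ◇r→□◇r is valid. Take Rxy, Rxz and set V(r)={y}. Then ◇r at x, so □◇r at x, so ◇r at z, so some w with Rzw has r; w=y, i.e. Rzy. By symmetry of the argument, Ryz.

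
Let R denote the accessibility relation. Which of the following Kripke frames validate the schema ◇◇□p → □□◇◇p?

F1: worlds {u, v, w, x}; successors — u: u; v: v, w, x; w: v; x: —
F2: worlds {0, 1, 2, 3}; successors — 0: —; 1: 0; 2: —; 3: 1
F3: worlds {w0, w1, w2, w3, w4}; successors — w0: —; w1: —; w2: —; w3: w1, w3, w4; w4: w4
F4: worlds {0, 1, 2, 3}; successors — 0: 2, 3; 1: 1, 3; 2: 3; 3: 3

F4

This is the axiom for a generalized confluence (Geach) condition; its first-order frame correspondent is ∀x ∀y ∀z ((xR²y ∧ xR²z) → ∃w (yRw ∧ zR²w)).
F1: fails — vR²v, vR²x but no t with vRt and xR²t.
F2: fails — 3R²0, 3R²0 but no w with 0Rw and 0R²w.
F3: fails — w3R²w1, w3R²w1 but no w with w1Rw and w1R²w.
F4: condition met.
Valid on: F4.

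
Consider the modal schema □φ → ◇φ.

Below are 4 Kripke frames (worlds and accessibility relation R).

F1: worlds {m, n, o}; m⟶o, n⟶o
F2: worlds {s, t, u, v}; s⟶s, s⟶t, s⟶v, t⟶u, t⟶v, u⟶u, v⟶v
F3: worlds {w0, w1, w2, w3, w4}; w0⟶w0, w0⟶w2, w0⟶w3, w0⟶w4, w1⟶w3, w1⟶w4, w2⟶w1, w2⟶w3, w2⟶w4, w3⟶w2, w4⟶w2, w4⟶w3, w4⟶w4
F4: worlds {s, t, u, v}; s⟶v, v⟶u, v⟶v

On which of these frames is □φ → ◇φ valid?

This is the axiom for seriality; its first-order frame correspondent is ∀x ∃y Rxy.
F1: fails — world o has no successor.
F2: holds.
F3: holds.
F4: fails — world t has no successor.

F2, F3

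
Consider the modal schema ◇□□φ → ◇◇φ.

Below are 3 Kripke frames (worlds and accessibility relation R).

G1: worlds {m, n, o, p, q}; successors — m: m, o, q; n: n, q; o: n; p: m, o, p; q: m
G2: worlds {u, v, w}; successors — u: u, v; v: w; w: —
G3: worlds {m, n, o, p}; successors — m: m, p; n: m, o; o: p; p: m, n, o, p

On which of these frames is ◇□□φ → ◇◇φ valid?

This is the axiom for a generalized confluence (Geach) condition; its first-order frame correspondent is ∀x ∀y (xRy → ∃w (yR²w ∧ xR²w)).
G1: condition met.
G2: fails — uRv but no t with vR²t and uR²t.
G3: condition met.

G1, G3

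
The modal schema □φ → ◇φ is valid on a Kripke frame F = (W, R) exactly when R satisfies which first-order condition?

Suppose □φ→◇φ is valid. At any x set V(φ)=W. Then □φ at x, so ◇φ at x, so x has a successor.

seriality: ∀x ∃y Rxy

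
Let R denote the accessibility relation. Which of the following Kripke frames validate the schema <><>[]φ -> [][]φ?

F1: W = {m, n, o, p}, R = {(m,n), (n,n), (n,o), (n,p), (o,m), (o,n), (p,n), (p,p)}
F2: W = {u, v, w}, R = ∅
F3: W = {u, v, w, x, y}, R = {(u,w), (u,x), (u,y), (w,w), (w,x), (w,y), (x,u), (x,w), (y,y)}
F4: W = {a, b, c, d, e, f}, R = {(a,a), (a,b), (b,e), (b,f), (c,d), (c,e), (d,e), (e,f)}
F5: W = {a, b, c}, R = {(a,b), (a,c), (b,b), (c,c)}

F2

This is the axiom for a generalized confluence (Geach) condition; its first-order frame correspondent is forall x forall y forall z ((x R^2 y & x R^2 z) -> exists w (yRw & z = w)).
F1: fails — mR²o, mR²o but no w with oRw and o=w.
F2: condition met.
F3: fails — uR²u, uR²u but no t with uRt and u=t.
F4: fails — aR²a, aR²e but no w with aRw and e=w.
F5: fails — aR²b, aR²c but no w with bRw and c=w.
Valid on: F2.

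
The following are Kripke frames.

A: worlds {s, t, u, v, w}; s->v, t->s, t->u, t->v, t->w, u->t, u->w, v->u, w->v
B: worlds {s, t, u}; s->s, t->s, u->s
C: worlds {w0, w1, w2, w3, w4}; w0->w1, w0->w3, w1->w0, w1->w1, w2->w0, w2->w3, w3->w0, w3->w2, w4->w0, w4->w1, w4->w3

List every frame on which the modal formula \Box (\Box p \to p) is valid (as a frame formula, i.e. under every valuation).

Frame correspondent (Sahlqvist): \forall x \forall y (Rxy \to Ryy) — i.e. shift-reflexivity.
A: fails — Rtv but not Rvv.
B: satisfies the condition.
C: fails — Rw1w0 but not Rw0w0.

B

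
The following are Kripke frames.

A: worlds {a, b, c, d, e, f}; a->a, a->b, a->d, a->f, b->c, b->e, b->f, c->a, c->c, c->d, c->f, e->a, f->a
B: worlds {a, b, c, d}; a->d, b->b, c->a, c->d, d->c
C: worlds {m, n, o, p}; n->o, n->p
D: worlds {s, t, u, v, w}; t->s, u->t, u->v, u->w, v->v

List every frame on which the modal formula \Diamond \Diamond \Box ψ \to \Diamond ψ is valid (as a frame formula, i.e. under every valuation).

C

Frame correspondent (Sahlqvist): \forall x \forall y (x R^2 y \to \exists w (yRw \wedge xRw)) — i.e. a generalized confluence (Geach) condition.
A: fails — aR²d but no w with dRw and aRw.
B: fails — cR²d but no w with dRw and cRw.
C: holds.
D: fails — uR²s but no w* with sRw* and uRw*.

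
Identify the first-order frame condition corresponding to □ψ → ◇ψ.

This is the D axiom.
It corresponds to seriality: ∀x ∃y Rxy.

Seriality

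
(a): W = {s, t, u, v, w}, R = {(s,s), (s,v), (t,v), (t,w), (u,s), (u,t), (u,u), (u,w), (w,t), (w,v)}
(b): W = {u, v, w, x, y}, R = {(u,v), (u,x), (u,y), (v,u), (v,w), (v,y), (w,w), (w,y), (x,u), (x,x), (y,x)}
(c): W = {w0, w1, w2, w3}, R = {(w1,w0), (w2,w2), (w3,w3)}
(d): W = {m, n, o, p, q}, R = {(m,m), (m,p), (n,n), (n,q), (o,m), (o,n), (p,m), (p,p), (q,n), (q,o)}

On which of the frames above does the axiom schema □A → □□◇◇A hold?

(c)

Frame correspondent (Sahlqvist): ∀x ∀z (xR²z → ∃w (xRw ∧ zR²w)) — i.e. a generalized confluence (Geach) condition.
(a): fails — sR²v but no w* with sRw* and vR²w*.
(b): fails — wR²y but no t with wRt and yR²t.
(c): holds.
(d): fails — qR²m but no w with qRw and mR²w.
Valid on: (c).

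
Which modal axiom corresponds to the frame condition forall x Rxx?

□q → q

A defining formula is □q → q (the T axiom).
Suppose □q→q is valid. At any x set V(q)={w : Rxw}. Then □q holds at x, so q holds at x, i.e. Rxx.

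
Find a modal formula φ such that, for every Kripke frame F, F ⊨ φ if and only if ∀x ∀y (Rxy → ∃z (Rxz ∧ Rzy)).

□□s → □s

The condition is density. The C4 schema □□s → □s defines it.
Suppose □□s→□s is valid. Take Rxy and set V(s)={w : xR²w}. Then □□s at x, so □s at x, so s at y, i.e. ∃z(Rxz∧Rzy).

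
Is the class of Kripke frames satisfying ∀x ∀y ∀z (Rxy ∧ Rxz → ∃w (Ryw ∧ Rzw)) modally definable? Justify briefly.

This is a Sahlqvist condition; the .2 axiom ◇□r → □◇r defines it.
Suppose ◇□r→□◇r is valid. Take Rxy, Rxz and set V(r)={w : Ryw}. Then □r at y so ◇□r at x, so □◇r at x, so ◇r at z, giving w with Rzw and Ryw.

Yes, by ◇□r → □◇r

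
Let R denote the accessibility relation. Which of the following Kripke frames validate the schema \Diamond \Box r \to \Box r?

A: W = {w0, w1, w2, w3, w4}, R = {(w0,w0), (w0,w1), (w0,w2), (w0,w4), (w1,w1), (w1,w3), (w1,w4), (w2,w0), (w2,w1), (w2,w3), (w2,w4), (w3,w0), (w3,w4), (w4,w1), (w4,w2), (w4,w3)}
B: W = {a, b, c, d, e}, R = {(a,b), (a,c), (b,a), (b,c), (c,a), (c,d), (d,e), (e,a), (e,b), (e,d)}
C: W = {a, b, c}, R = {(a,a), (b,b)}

The schema corresponds to a generalized confluence (Geach) condition: \forall x \forall y \forall z ((xRy \wedge xRz) \to \exists w (yRw \wedge z = w)).
A: fails — w0Rw1, w0Rw0 but no w with w1Rw and w0=w.
B: fails — aRb, aRb but no w with bRw and b=w.
C: satisfies the condition.

C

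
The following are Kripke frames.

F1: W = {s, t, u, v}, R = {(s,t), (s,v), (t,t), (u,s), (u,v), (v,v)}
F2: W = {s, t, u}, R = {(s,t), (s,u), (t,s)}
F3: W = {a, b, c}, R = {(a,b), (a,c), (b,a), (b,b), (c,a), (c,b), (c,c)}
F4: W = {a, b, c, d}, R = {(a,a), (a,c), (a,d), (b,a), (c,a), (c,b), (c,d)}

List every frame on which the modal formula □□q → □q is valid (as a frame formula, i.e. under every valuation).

This is the axiom for density; its first-order frame correspondent is ∀x ∀y (Rxy → ∃z (Rxz ∧ Rzy)).
F1: fails — Rus but no z with Ruz and Rzs.
F2: fails — Rsu but no z with Rsz and Rzu.
F3: satisfies the condition.
F4: fails — Rcb but no z with Rcz and Rzb.
Valid on: F3.

F3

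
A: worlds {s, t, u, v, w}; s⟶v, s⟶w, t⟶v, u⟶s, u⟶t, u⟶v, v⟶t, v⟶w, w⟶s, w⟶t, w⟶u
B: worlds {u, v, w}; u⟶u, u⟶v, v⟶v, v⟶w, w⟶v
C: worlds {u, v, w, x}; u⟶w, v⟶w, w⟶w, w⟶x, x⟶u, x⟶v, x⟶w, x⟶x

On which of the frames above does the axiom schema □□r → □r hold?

Frame correspondent (Sahlqvist): ∀x ∀y (Rxy → ∃z (Rxz ∧ Rzy)) — i.e. density.
A: fails — Rtv but no z with Rtz and Rzv.
B: holds.
C: holds.
Valid on: B, C.

B, C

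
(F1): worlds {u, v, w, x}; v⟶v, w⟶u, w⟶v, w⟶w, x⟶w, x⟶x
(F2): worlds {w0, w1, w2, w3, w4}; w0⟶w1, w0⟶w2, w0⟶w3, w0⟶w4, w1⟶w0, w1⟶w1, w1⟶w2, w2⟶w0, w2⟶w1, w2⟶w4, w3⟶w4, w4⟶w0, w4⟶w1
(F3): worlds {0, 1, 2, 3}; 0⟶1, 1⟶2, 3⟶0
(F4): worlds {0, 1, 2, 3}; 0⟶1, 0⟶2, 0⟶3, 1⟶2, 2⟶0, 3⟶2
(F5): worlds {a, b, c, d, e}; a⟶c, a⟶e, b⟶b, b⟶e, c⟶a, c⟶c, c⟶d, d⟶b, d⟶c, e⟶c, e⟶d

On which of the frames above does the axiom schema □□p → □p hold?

Frame correspondent (Sahlqvist): ∀x ∀y (Rxy → ∃z (Rxz ∧ Rzy)) — i.e. density.
(F1): ✓.
(F2): fails — Rw0w3 but no z with Rw0z and Rzw3.
(F3): fails — R12 but no z with R1z and Rz2.
(F4): fails — R32 but no z with R3z and Rz2.
(F5): fails — Rae but no z with Raz and Rze.
Valid on: (F1).

(F1)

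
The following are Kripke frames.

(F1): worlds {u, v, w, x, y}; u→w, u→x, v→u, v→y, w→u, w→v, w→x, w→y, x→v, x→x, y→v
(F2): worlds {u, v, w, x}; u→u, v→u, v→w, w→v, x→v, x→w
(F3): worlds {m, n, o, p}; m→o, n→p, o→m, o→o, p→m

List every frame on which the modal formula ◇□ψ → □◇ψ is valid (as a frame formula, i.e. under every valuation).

(F3)

Frame correspondent (Sahlqvist): ∀x ∀y ∀z (Rxy ∧ Rxz → ∃w (Ryw ∧ Rzw)) — i.e. convergence.
(F1): fails — Rvu and Rvy but u and y have no common successor.
(F2): fails — Rvw and Rvu but w and u have no common successor.
(F3): holds.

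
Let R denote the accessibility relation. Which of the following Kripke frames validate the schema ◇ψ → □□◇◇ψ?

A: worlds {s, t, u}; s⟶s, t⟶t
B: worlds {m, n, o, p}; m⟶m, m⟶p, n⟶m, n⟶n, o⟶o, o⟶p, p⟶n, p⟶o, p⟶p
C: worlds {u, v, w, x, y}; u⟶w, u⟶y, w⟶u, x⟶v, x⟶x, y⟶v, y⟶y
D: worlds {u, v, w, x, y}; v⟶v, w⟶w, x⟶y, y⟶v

A

The schema corresponds to a generalized confluence (Geach) condition: ∀x ∀y ∀z ((xRy ∧ xR²z) → ∃w (y = w ∧ zR²w)).
A: condition met.
B: fails — mRm, mR²o but no w with m=w and oR²w.
C: fails — uRw, uR²u but no t with w=t and uR²t.
D: fails — xRy, xR²v but no t with y=t and vR²t.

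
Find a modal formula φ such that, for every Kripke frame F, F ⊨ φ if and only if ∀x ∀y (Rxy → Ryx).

s → □◇s

The condition is symmetry. The B schema s → □◇s defines it.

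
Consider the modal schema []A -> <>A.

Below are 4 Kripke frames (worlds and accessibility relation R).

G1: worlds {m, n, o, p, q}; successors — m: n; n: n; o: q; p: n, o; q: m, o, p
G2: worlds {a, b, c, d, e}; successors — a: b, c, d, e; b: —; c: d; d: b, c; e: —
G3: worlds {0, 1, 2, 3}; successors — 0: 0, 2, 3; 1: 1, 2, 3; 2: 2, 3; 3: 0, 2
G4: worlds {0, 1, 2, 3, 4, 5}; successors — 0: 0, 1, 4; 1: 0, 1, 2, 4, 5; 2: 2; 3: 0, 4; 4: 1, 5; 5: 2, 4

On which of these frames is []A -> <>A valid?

Frame correspondent (Sahlqvist): forall x exists y Rxy — i.e. seriality.
G1: satisfies the condition.
G2: fails — world b has no successor.
G3: satisfies the condition.
G4: satisfies the condition.

G1, G3, G4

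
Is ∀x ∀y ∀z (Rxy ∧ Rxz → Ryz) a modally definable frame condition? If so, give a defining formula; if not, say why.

Yes, by ◇r → □◇r

This is a Sahlqvist condition; the 5 axiom ◇r → □◇r defines it.
Suppose ◇r→□◇r is valid. Take Rxy, Rxz and set V(r)={y}. Then ◇r at x, so □◇r at x, so ◇r at z, so some w with Rzw has r; w=y, i.e. Rzy. By symmetry of the argument, Ryz.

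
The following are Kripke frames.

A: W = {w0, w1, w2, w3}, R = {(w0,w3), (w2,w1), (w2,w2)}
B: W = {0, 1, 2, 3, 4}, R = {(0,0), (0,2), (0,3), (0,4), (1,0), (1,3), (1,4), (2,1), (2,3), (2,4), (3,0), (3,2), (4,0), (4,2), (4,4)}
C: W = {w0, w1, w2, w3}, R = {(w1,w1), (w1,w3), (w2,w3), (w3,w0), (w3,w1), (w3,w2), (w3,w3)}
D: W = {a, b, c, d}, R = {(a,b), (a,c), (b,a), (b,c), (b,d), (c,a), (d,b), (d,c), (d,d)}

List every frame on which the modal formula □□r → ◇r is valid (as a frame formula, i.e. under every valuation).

B

The schema corresponds to a generalized confluence (Geach) condition: ∀x ∃w (xR²w ∧ xRw).
A: fails — at w0 but no w with w0R²w and w0Rw.
B: ✓.
C: fails — at w0 but no w with w0R²w and w0Rw.
D: fails — at c but no w with cR²w and cRw.
Valid on: B.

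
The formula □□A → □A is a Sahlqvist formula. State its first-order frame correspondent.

density

Suppose □□A→□A is valid. Take Rxy and set V(A)={w : xR²w}. Then □□A at x, so □A at x, so A at y, i.e. ∃z(Rxz∧Rzy).
Conversely, on a frame with density the schema holds at every world under every valuation.
Frame condition: ∀x ∀y (Rxy → ∃z (Rxz ∧ Rzy)).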